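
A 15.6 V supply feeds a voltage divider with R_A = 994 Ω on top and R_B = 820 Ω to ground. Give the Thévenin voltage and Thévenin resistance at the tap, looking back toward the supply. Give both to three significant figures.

V_th is the open-circuit tap voltage: 15.6 × 820/(994 + 820) = 7.05 V.
With the supply zeroed, R_A and R_B appear in parallel from the tap: R_th = R_A‖R_B = (994 × 820)/1814 = 449 Ω.

V_th = 7.05 V, R_th = 449 Ω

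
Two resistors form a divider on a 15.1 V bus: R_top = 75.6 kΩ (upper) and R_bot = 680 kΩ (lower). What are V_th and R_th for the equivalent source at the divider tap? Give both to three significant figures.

V_th = 13.6 V, R_th = 68.0 kΩ

V_th is the open-circuit tap voltage: 15.1 × 680/(75.6 + 680) = 13.6 V.
With the supply zeroed, R_top and R_bot appear in parallel from the tap: R_th = R_top‖R_bot = (75.6 × 680)/755.6 = 68.0 kΩ.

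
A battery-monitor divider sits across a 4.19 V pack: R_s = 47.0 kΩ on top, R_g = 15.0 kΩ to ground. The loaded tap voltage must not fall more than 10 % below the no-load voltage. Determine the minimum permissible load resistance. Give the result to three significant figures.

R_L(min) ≈ 102 kΩ

Output resistance R_th = R_s‖R_g = (47.0 × 15.0)/62.00 = 11.37 kΩ.
The fractional drop is R_th/(R_th + R_L); requiring this ≤ 0.100 gives R_L ≥ R_th(1/0.100 − 1) = 11.37 × 9.000 = 102 kΩ.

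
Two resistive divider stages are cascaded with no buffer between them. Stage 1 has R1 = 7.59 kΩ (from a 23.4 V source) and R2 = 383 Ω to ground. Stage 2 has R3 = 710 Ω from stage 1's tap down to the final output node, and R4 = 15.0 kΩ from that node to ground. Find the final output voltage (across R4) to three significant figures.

Stage 2 presents R3+R4 = 15710 Ω as a load on stage 1's tap.
Stage 1's lower leg becomes R2‖(R3+R4) = 373.9 Ω, so V_mid = 23.4 × 373.9/7964 = 1.099 V.
Stage 2 is itself unloaded: V_out = V_mid × R4/(R3+R4) = 1.099 × 15000/15710 = 1.05 V.

V_out ≈ 1.05 V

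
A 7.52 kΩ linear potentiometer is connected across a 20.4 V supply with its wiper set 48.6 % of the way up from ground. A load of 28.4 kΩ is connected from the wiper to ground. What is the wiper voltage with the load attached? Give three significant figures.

V ≈ 9.30 V

The wiper splits the pot into (1−α)R = 3.865 kΩ above and αR = 3.655 kΩ below.
Lower section ‖ load = 3.238 kΩ.
V_wiper = 20.4 × 3.238/(3.865 + 3.238) = 9.30 V.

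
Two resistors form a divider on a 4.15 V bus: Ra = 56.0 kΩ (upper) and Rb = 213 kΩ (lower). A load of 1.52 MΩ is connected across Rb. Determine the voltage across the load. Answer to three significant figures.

The load sits in parallel with Rb: Rb‖R_L = (213 × 1520) / (213 + 1520) = 186.8 kΩ.
V_out = 4.15 × 186.8 / (56.0 + 186.8) = 4.15 × 186.8/242.8 = 3.19 V.
(Unloaded it would have been 3.29 V.)

V_out ≈ 3.19 V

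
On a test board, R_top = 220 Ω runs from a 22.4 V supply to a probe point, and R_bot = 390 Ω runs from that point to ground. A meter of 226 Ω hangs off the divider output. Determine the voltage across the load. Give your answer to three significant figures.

The load sits in parallel with R_bot: R_bot‖R_L = (390 × 226) / (390 + 226) = 143.1 Ω.
V_out = 22.4 × 143.1 / (220 + 143.1) = 22.4 × 143.1/363.1 = 8.83 V.
(Unloaded it would have been 14.3 V.)

V_out ≈ 8.83 V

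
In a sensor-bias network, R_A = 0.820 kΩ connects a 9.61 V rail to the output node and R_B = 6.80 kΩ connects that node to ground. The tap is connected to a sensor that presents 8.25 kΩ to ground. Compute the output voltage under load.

V_out ≈ 7.88 V

The load sits in parallel with R_B: R_B‖R_L = (6800 × 8250) / (6800 + 8250) = 3728 Ω.
V_out = 9.61 × 3728 / (820 + 3728) = 9.61 × 3728/4548 = 7.88 V.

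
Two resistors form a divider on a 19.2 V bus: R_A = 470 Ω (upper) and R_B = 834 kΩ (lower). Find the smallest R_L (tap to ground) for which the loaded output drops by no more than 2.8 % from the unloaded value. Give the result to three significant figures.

R_L(min) ≈ 16.3 kΩ

Output resistance R_th = R_A‖R_B = (470 × 834000)/834500 = 469.7 Ω.
The fractional drop is R_th/(R_th + R_L); requiring this ≤ 0.0280 gives R_L ≥ R_th(1/0.0280 − 1) = 469.7 × 34.71 = 16.3 kΩ.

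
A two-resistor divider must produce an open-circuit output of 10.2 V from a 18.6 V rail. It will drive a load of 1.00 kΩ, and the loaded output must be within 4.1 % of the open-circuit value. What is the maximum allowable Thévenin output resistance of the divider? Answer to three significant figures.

R_th ≤ 42.8 Ω

Loading drop = R_th/(R_th + R_L) ≤ 0.0410, so R_th ≤ R_L · ε/(1−ε) = 1.00 kΩ × 0.0410/0.9590 = 42.8 Ω.
(Any R1, R2 with R2/(R1+R2) = 0.548 and R1‖R2 ≤ 42.8 Ω will meet the spec.)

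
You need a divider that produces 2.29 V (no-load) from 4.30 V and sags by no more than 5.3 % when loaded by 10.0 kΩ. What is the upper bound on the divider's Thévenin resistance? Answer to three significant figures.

Loading drop = R_th/(R_th + R_L) ≤ 0.0530, so R_th ≤ R_L · ε/(1−ε) = 10.0 kΩ × 0.0530/0.9470 = 560 Ω.

R_th ≤ 560 Ω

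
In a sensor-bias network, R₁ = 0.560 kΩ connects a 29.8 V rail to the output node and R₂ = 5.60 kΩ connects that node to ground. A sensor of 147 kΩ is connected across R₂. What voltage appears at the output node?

V_out ≈ 27.0 V

The load sits in parallel with R₂: R₂‖R_L = (5600 × 147000) / (5600 + 147000) = 5394 Ω.
V_out = 29.8 × 5394 / (560 + 5394) = 29.8 × 5394/5954 = 27.0 V.
(Unloaded it would have been 27.1 V.)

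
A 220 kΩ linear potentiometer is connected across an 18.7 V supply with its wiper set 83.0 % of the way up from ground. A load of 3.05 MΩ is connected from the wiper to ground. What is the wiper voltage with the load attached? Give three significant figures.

V ≈ 15.4 V

The wiper splits the pot into (1−α)R = 37.40 kΩ above and αR = 182.6 kΩ below.
Lower section ‖ load = 172.3 kΩ.
V_wiper = 18.7 × 172.3/(37.40 + 172.3) = 15.4 V.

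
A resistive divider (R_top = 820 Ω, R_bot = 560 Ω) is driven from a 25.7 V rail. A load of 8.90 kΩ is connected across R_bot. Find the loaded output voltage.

V_out ≈ 10.1 V

The load sits in parallel with R_bot: R_bot‖R_L = (560 × 8900) / (560 + 8900) = 526.8 Ω.
V_out = 25.7 × 526.8 / (820 + 526.8) = 25.7 × 526.8/1347 = 10.1 V.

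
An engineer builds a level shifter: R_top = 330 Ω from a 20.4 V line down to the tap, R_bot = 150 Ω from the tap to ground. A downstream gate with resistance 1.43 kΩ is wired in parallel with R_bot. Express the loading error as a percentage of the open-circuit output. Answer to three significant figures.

6.73 %

The divider's output (Thévenin) resistance is R_top‖R_bot = 103.1 Ω.
Fractional drop under load = R_th/(R_th + R_L) = 103.1 / (103.1 + 1430) = 0.06726.
So the output falls by 6.73 %.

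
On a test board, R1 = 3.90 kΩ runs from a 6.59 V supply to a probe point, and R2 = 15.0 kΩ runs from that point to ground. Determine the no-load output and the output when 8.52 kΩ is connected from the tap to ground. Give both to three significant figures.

Open-circuit: V = 6.59 × 15.0/(3.90 + 15.0) = 5.23 V.
With the load, R2 becomes R2‖R_L = 5.434 kΩ, so V = 6.59 × 5.434/9.334 = 3.84 V.

Unloaded: 5.23 V; loaded: 3.84 V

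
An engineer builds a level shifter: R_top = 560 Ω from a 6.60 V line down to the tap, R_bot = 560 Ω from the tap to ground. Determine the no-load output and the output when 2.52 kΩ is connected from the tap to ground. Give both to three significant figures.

Unloaded: 3.30 V; loaded: 2.97 V

Open-circuit: V = 6.60 × 560/(560 + 560) = 3.30 V.
With the load, R_bot becomes R_bot‖R_L = 458.2 Ω, so V = 6.60 × 458.2/1018 = 2.97 V.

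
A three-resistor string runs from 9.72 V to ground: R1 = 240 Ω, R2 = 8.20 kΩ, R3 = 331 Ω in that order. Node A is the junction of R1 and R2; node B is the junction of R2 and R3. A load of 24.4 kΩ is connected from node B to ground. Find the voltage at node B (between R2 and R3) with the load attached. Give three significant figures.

V ≈ 0.362 V

At node B, R3 is in parallel with the load: R3‖R_L = 326.6 Ω.
Below node A the resistance is R2 + (R3‖R_L) = 8527 Ω, so V_A = 9.72 × 8527/8767 = 9.454 V.
Then V_B = V_A × (R3‖R_L)/(R2 + R3‖R_L) = 9.454 × 326.6/8527 = 0.362 V.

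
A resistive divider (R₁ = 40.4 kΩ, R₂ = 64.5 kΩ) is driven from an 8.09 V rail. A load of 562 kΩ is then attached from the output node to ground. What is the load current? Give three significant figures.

I_L ≈ 8.48 µA

R₂‖R_L = 57.86 kΩ; V_out = 8.09 × 57.86/98.26 = 4.764 V.
I_L = V_out / R_L = 4.764 / 562 kΩ = 8.48 µA.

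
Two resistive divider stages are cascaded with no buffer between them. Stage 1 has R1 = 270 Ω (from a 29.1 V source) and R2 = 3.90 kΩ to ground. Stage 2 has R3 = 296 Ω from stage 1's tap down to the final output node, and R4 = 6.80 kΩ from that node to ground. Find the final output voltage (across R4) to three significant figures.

V_out ≈ 25.2 V

Stage 2 presents R3+R4 = 7096 Ω as a load on stage 1's tap.
Stage 1's lower leg becomes R2‖(R3+R4) = 2517 Ω, so V_mid = 29.1 × 2517/2787 = 26.28 V.
Stage 2 is itself unloaded: V_out = V_mid × R4/(R3+R4) = 26.28 × 6800/7096 = 25.2 V.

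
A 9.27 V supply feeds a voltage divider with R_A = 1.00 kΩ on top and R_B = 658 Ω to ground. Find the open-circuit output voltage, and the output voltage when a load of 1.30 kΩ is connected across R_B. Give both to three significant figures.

Unloaded: 3.68 V; loaded: 2.82 V

Open-circuit: V = 9.27 × 658/(1000 + 658) = 3.68 V.
With the load, R_B becomes R_B‖R_L = 436.9 Ω, so V = 9.27 × 436.9/1437 = 2.82 V.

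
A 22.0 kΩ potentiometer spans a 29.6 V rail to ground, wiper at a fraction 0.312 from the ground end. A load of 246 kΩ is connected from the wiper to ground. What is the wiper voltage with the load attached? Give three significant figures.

V ≈ 9.06 V

The wiper splits the pot into (1−α)R = 15.14 kΩ above and αR = 6.864 kΩ below.
Lower section ‖ load = 6.678 kΩ.
V_wiper = 29.6 × 6.678/(15.14 + 6.678) = 9.06 V.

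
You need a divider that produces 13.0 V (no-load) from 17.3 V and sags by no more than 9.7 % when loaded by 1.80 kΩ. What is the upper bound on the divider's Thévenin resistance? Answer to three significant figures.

R_th ≤ 193 Ω

Loading drop = R_th/(R_th + R_L) ≤ 0.0970, so R_th ≤ R_L · ε/(1−ε) = 1.80 kΩ × 0.0970/0.9030 = 193 Ω.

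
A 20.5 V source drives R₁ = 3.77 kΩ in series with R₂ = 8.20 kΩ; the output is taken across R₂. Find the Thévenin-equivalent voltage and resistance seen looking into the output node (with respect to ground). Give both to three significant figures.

V_th = 14.0 V, R_th = 2.58 kΩ

V_th is the open-circuit tap voltage: 20.5 × 8.20/(3.77 + 8.20) = 14.0 V.
With the supply zeroed, R₁ and R₂ appear in parallel from the tap: R_th = R₁‖R₂ = (3.77 × 8.20)/11.97 = 2.58 kΩ.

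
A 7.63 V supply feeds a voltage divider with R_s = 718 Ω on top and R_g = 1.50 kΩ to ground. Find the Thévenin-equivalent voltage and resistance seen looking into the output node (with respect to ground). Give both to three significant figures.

V_th is the open-circuit tap voltage: 7.63 × 1500/(718 + 1500) = 5.16 V.
With the supply zeroed, R_s and R_g appear in parallel from the tap: R_th = R_s‖R_g = (718 × 1500)/2218 = 486 Ω.

V_th = 5.16 V, R_th = 486 Ω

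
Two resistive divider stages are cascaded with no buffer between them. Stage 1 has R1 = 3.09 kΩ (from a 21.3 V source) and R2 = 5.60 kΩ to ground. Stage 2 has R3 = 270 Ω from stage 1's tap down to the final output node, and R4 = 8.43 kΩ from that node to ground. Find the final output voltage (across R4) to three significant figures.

Stage 2 presents R3+R4 = 8700 Ω as a load on stage 1's tap.
Stage 1's lower leg becomes R2‖(R3+R4) = 3407 Ω, so V_mid = 21.3 × 3407/6497 = 11.17 V.
Stage 2 is itself unloaded: V_out = V_mid × R4/(R3+R4) = 11.17 × 8430/8700 = 10.8 V.

V_out ≈ 10.8 V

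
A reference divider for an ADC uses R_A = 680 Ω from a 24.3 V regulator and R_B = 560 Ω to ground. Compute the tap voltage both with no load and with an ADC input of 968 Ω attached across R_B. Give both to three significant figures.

Unloaded: 11.0 V; loaded: 8.33 V

Open-circuit: V = 24.3 × 560/(680 + 560) = 11.0 V.
With the load, R_B becomes R_B‖R_L = 354.8 Ω, so V = 24.3 × 354.8/1035 = 8.33 V.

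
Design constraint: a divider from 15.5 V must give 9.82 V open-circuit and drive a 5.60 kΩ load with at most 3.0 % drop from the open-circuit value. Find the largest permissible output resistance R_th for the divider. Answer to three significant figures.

R_th ≤ 173 Ω

Loading drop = R_th/(R_th + R_L) ≤ 0.0300, so R_th ≤ R_L · ε/(1−ε) = 5.60 kΩ × 0.0300/0.9700 = 173 Ω.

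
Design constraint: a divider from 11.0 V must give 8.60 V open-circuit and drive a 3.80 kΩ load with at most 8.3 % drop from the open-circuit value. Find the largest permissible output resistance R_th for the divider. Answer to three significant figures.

Loading drop = R_th/(R_th + R_L) ≤ 0.0830, so R_th ≤ R_L · ε/(1−ε) = 3.80 kΩ × 0.0830/0.9170 = 344 Ω.

R_th ≤ 344 Ω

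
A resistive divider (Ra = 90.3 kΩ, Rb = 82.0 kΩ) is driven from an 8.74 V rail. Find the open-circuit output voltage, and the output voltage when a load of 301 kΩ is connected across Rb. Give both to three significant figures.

Unloaded: 4.16 V; loaded: 3.64 V

Open-circuit: V = 8.74 × 82.0/(90.3 + 82.0) = 4.16 V.
With the load, Rb becomes Rb‖R_L = 64.44 kΩ, so V = 8.74 × 64.44/154.7 = 3.64 V.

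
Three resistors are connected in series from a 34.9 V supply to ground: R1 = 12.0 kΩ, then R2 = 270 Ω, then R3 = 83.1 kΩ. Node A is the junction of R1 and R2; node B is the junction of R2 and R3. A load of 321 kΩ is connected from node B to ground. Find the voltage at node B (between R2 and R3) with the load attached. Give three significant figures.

At node B, R3 is in parallel with the load: R3‖R_L = 66010 Ω.
Below node A the resistance is R2 + (R3‖R_L) = 66280 Ω, so V_A = 34.9 × 66280/78280 = 29.55 V.
Then V_B = V_A × (R3‖R_L)/(R2 + R3‖R_L) = 29.55 × 66010/66280 = 29.4 V.

V ≈ 29.4 V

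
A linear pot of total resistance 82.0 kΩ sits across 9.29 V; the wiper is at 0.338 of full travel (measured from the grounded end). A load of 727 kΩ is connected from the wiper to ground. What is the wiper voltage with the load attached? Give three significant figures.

V ≈ 3.06 V

The wiper splits the pot into (1−α)R = 54.28 kΩ above and αR = 27.72 kΩ below.
Lower section ‖ load = 26.70 kΩ.
V_wiper = 9.29 × 26.70/(54.28 + 26.70) = 3.06 V.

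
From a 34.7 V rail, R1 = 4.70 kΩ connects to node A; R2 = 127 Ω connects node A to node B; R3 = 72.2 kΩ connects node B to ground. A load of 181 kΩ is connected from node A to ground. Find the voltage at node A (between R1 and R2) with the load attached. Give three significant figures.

V ≈ 31.8 V

Below node A the series string R2+R3 = 72330 Ω sits in parallel with the 181000 Ω load: 51680 Ω.
V_A = 34.7 × 51680/(4700 + 51680) = 31.8 V.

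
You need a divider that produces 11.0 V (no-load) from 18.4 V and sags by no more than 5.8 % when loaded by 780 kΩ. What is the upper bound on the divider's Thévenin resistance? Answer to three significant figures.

R_th ≤ 48.0 kΩ

Loading drop = R_th/(R_th + R_L) ≤ 0.0580, so R_th ≤ R_L · ε/(1−ε) = 780 kΩ × 0.0580/0.9420 = 48.0 kΩ.
(Any R1, R2 with R2/(R1+R2) = 0.598 and R1‖R2 ≤ 48.0 kΩ will meet the spec.)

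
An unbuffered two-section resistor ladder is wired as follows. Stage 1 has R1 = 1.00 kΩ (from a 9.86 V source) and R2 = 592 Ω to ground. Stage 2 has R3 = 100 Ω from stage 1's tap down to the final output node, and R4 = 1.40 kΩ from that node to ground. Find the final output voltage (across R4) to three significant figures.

Stage 2 presents R3+R4 = 1500 Ω as a load on stage 1's tap.
Stage 1's lower leg becomes R2‖(R3+R4) = 424.5 Ω, so V_mid = 9.86 × 424.5/1424 = 2.938 V.
Stage 2 is itself unloaded: V_out = V_mid × R4/(R3+R4) = 2.938 × 1400/1500 = 2.74 V.

V_out ≈ 2.74 V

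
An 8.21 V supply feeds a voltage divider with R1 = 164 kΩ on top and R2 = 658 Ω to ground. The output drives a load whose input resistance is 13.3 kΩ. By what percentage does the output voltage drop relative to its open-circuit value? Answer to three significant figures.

The divider's output (Thévenin) resistance is R1‖R2 = 655.4 Ω.
Fractional drop under load = R_th/(R_th + R_L) = 655.4 / (655.4 + 13300) = 0.04696.
So the output falls by 4.70 %.

4.70 %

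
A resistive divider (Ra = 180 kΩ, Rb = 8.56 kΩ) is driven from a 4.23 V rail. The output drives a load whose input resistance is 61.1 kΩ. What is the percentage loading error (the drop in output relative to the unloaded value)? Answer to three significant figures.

11.8 %

Unloaded V = 4.23 × 8.56/188.6 = 0.19203 V.
Loaded: Rb‖R_L = 7.508 kΩ, giving V = 4.23 × 7.508/187.5 = 0.16938 V.
Drop = (0.19203 − 0.16938) / 0.19203 = 11.8 %.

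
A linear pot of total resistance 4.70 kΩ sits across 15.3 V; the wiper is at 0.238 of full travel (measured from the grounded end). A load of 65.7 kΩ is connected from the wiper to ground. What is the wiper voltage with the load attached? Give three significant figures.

V ≈ 3.59 V

The wiper splits the pot into (1−α)R = 3.581 kΩ above and αR = 1.119 kΩ below.
Lower section ‖ load = 1.100 kΩ.
V_wiper = 15.3 × 1.100/(3.581 + 1.100) = 3.59 V.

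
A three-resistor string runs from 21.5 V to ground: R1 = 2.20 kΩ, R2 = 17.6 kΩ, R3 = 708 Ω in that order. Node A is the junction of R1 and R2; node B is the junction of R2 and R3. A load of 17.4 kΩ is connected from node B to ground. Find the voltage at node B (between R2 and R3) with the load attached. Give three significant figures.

At node B, R3 is in parallel with the load: R3‖R_L = 680.3 Ω.
Below node A the resistance is R2 + (R3‖R_L) = 18280 Ω, so V_A = 21.5 × 18280/20480 = 19.19 V.
Then V_B = V_A × (R3‖R_L)/(R2 + R3‖R_L) = 19.19 × 680.3/18280 = 0.714 V.

V ≈ 0.714 V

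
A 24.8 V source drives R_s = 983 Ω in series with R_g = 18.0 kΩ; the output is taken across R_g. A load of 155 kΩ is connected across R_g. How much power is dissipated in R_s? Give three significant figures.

P ≈ 2.07 mW

Total resistance from the source is R_s + (R_g‖R_L) = 17110 Ω, so I = 24.8/17110 Ω = 1.449 mA.
P = I²·R_s = (1.449 mA)² × 983 Ω = 2.07 mW.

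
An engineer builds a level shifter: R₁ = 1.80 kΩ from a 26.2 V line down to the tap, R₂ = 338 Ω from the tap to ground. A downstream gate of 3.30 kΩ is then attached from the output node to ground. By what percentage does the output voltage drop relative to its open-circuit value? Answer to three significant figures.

7.94 %

The divider's output (Thévenin) resistance is R₁‖R₂ = 284.6 Ω.
Fractional drop under load = R_th/(R_th + R_L) = 284.6 / (284.6 + 3300) = 0.07939.
So the output falls by 7.94 %.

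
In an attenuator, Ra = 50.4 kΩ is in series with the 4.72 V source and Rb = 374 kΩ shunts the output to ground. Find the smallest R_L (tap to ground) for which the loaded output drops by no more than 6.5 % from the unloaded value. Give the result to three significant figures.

R_L(min) ≈ 639 kΩ

Output resistance R_th = Ra‖Rb = (50.4 × 374)/424.4 = 44.41 kΩ.
The fractional drop is R_th/(R_th + R_L); requiring this ≤ 0.0650 gives R_L ≥ R_th(1/0.0650 − 1) = 44.41 × 14.38 = 639 kΩ.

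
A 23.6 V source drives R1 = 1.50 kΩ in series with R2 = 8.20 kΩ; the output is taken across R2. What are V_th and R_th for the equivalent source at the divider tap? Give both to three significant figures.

V_th is the open-circuit tap voltage: 23.6 × 8.20/(1.50 + 8.20) = 20.0 V.
With the supply zeroed, R1 and R2 appear in parallel from the tap: R_th = R1‖R2 = (1.50 × 8.20)/9.700 = 1.27 kΩ.

V_th = 20.0 V, R_th = 1.27 kΩ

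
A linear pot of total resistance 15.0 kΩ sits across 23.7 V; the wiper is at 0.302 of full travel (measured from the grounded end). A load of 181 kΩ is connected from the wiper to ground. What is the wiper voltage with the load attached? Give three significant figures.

V ≈ 7.03 V

The wiper splits the pot into (1−α)R = 10.47 kΩ above and αR = 4.530 kΩ below.
Lower section ‖ load = 4.419 kΩ.
V_wiper = 23.7 × 4.419/(10.47 + 4.419) = 7.03 V.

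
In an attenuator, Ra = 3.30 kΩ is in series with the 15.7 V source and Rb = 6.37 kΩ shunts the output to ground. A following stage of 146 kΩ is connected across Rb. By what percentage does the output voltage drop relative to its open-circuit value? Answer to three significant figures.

The divider's output (Thévenin) resistance is Ra‖Rb = 2.174 kΩ.
Fractional drop under load = R_th/(R_th + R_L) = 2.174 / (2.174 + 146) = 0.01467.
So the output falls by 1.47 %.

1.47 %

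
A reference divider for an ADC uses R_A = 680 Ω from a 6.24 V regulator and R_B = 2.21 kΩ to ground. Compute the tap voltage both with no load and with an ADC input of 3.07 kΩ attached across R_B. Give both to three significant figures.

Unloaded: 4.77 V; loaded: 4.08 V

Open-circuit: V = 6.24 × 2210/(680 + 2210) = 4.77 V.
With the load, R_B becomes R_B‖R_L = 1285 Ω, so V = 6.24 × 1285/1965 = 4.08 V.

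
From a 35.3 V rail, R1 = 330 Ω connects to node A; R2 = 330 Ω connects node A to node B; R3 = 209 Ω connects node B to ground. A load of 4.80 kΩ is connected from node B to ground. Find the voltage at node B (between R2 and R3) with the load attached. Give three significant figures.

At node B, R3 is in parallel with the load: R3‖R_L = 200.3 Ω.
Below node A the resistance is R2 + (R3‖R_L) = 530.3 Ω, so V_A = 35.3 × 530.3/860.3 = 21.76 V.
Then V_B = V_A × (R3‖R_L)/(R2 + R3‖R_L) = 21.76 × 200.3/530.3 = 8.22 V.

V ≈ 8.22 V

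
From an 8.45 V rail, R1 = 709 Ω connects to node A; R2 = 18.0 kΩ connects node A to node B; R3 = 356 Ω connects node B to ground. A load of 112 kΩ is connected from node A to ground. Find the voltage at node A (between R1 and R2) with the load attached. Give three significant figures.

Below node A the series string R2+R3 = 18360 Ω sits in parallel with the 112000 Ω load: 15770 Ω.
V_A = 8.45 × 15770/(709 + 15770) = 8.09 V.

V ≈ 8.09 V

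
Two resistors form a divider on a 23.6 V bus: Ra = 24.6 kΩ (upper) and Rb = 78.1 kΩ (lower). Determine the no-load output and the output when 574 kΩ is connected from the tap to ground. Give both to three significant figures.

Unloaded: 17.9 V; loaded: 17.4 V

Open-circuit: V = 23.6 × 78.1/(24.6 + 78.1) = 17.9 V.
With the load, Rb becomes Rb‖R_L = 68.75 kΩ, so V = 23.6 × 68.75/93.35 = 17.4 V.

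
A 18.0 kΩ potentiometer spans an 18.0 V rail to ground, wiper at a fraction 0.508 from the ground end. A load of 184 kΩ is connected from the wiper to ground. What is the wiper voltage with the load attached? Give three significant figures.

The wiper splits the pot into (1−α)R = 8.856 kΩ above and αR = 9.144 kΩ below.
Lower section ‖ load = 8.711 kΩ.
V_wiper = 18.0 × 8.711/(8.856 + 8.711) = 8.93 V.

V ≈ 8.93 V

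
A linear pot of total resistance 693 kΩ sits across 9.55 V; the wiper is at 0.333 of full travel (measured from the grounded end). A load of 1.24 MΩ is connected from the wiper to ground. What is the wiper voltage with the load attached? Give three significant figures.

The wiper splits the pot into (1−α)R = 462.2 kΩ above and αR = 230.8 kΩ below.
Lower section ‖ load = 194.6 kΩ.
V_wiper = 9.55 × 194.6/(462.2 + 194.6) = 2.83 V.

V ≈ 2.83 V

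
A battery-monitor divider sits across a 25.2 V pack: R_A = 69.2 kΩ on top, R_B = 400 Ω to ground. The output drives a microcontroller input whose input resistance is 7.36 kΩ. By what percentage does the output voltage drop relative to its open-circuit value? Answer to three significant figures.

5.13 %

The divider's output (Thévenin) resistance is R_A‖R_B = 397.7 Ω.
Fractional drop under load = R_th/(R_th + R_L) = 397.7 / (397.7 + 7360) = 0.05127.
So the output falls by 5.13 %.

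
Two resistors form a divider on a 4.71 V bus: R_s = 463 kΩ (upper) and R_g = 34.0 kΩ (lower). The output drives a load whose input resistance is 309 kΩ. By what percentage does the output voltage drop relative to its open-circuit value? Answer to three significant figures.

9.30 %

The divider's output (Thévenin) resistance is R_s‖R_g = 31.67 kΩ.
Fractional drop under load = R_th/(R_th + R_L) = 31.67 / (31.67 + 309) = 0.09297.
So the output falls by 9.30 %.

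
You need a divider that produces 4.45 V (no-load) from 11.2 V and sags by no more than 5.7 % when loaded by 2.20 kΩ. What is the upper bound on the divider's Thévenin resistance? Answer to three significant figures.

R_th ≤ 133 Ω

Loading drop = R_th/(R_th + R_L) ≤ 0.0570, so R_th ≤ R_L · ε/(1−ε) = 2.20 kΩ × 0.0570/0.9430 = 133 Ω.
(Any R1, R2 with R2/(R1+R2) = 0.397 and R1‖R2 ≤ 133 Ω will meet the spec.)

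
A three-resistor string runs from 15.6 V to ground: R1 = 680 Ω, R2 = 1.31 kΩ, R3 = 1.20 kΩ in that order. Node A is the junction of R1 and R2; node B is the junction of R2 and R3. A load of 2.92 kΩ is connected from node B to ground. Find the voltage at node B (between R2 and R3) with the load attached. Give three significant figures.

V ≈ 4.67 V

At node B, R3 is in parallel with the load: R3‖R_L = 850.5 Ω.
Below node A the resistance is R2 + (R3‖R_L) = 2160 Ω, so V_A = 15.6 × 2160/2840 = 11.87 V.
Then V_B = V_A × (R3‖R_L)/(R2 + R3‖R_L) = 11.87 × 850.5/2160 = 4.67 V.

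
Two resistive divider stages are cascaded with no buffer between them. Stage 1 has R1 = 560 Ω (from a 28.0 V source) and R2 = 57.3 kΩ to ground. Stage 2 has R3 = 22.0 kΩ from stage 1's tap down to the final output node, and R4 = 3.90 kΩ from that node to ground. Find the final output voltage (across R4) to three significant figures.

Stage 2 presents R3+R4 = 25900 Ω as a load on stage 1's tap.
Stage 1's lower leg becomes R2‖(R3+R4) = 17840 Ω, so V_mid = 28.0 × 17840/18400 = 27.15 V.
Stage 2 is itself unloaded: V_out = V_mid × R4/(R3+R4) = 27.15 × 3900/25900 = 4.09 V.

V_out ≈ 4.09 V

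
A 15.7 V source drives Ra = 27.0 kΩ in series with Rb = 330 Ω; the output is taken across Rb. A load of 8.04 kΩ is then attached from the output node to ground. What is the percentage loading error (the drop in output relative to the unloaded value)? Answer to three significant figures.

The divider's output (Thévenin) resistance is Ra‖Rb = 326.0 Ω.
Fractional drop under load = R_th/(R_th + R_L) = 326.0 / (326.0 + 8040) = 0.03897.
So the output falls by 3.90 %.

3.90 %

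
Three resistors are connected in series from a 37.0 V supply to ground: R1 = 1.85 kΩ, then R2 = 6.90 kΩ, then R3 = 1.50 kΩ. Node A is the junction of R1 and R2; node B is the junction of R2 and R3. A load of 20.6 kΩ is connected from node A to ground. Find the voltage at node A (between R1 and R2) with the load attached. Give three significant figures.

V ≈ 28.2 V

Below node A the series string R2+R3 = 8.400 kΩ sits in parallel with the 20.6 kΩ load: 5.967 kΩ.
V_A = 37.0 × 5.967/(1.85 + 5.967) = 28.2 V.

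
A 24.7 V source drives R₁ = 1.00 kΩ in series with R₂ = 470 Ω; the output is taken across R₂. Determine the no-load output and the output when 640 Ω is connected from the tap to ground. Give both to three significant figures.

Open-circuit: V = 24.7 × 470/(1000 + 470) = 7.90 V.
With the load, R₂ becomes R₂‖R_L = 271.0 Ω, so V = 24.7 × 271.0/1271 = 5.27 V.

Unloaded: 7.90 V; loaded: 5.27 V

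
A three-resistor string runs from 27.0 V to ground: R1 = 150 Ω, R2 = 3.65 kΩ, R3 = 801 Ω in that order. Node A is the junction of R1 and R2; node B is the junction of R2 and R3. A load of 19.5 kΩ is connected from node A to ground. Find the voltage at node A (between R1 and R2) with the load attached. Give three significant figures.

Below node A the series string R2+R3 = 4451 Ω sits in parallel with the 19500 Ω load: 3624 Ω.
V_A = 27.0 × 3624/(150 + 3624) = 25.9 V.

V ≈ 25.9 V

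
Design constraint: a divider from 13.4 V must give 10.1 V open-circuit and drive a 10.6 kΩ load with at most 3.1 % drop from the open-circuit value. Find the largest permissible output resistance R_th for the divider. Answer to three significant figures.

Loading drop = R_th/(R_th + R_L) ≤ 0.0310, so R_th ≤ R_L · ε/(1−ε) = 10.6 kΩ × 0.0310/0.9690 = 339 Ω.

R_th ≤ 339 Ω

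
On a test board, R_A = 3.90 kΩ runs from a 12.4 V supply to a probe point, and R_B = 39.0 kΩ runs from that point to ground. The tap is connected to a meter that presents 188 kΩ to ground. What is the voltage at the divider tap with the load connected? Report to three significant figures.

The load sits in parallel with R_B: R_B‖R_L = (39.0 × 188) / (39.0 + 188) = 32.30 kΩ.
V_out = 12.4 × 32.30 / (3.90 + 32.30) = 12.4 × 32.30/36.20 = 11.1 V.

V_out ≈ 11.1 V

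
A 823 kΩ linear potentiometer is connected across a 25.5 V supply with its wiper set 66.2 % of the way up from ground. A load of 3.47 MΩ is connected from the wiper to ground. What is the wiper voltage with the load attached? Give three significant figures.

The wiper splits the pot into (1−α)R = 278.2 kΩ above and αR = 544.8 kΩ below.
Lower section ‖ load = 470.9 kΩ.
V_wiper = 25.5 × 470.9/(278.2 + 470.9) = 16.0 V.

V ≈ 16.0 V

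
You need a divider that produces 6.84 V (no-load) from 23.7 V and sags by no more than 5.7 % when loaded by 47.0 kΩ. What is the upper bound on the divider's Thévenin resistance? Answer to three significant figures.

R_th ≤ 2.84 kΩ

Loading drop = R_th/(R_th + R_L) ≤ 0.0570, so R_th ≤ R_L · ε/(1−ε) = 47.0 kΩ × 0.0570/0.9430 = 2.84 kΩ.
(Any R1, R2 with R2/(R1+R2) = 0.289 and R1‖R2 ≤ 2.84 kΩ will meet the spec.)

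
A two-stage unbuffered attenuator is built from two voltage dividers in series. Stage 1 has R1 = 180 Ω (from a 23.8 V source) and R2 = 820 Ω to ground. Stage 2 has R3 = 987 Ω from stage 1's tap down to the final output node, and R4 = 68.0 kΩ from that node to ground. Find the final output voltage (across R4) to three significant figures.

V_out ≈ 19.2 V

Stage 2 presents R3+R4 = 68990 Ω as a load on stage 1's tap.
Stage 1's lower leg becomes R2‖(R3+R4) = 810.4 Ω, so V_mid = 23.8 × 810.4/990.4 = 19.47 V.
Stage 2 is itself unloaded: V_out = V_mid × R4/(R3+R4) = 19.47 × 68000/68990 = 19.2 V.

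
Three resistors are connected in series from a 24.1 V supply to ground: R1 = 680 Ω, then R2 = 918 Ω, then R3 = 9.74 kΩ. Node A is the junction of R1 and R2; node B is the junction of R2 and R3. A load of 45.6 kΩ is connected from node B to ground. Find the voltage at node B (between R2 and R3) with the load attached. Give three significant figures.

V ≈ 20.1 V

At node B, R3 is in parallel with the load: R3‖R_L = 8026 Ω.
Below node A the resistance is R2 + (R3‖R_L) = 8944 Ω, so V_A = 24.1 × 8944/9624 = 22.40 V.
Then V_B = V_A × (R3‖R_L)/(R2 + R3‖R_L) = 22.40 × 8026/8944 = 20.1 V.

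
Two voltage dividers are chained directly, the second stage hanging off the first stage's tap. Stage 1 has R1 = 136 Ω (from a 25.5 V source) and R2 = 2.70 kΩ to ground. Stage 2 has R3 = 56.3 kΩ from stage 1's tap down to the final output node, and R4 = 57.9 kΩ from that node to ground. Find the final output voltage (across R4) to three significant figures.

V_out ≈ 12.3 V

Stage 2 presents R3+R4 = 114200 Ω as a load on stage 1's tap.
Stage 1's lower leg becomes R2‖(R3+R4) = 2638 Ω, so V_mid = 25.5 × 2638/2774 = 24.25 V.
Stage 2 is itself unloaded: V_out = V_mid × R4/(R3+R4) = 24.25 × 57900/114200 = 12.3 V.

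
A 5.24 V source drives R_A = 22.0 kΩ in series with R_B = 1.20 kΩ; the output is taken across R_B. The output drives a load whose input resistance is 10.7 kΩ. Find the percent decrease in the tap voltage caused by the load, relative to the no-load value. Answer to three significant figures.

9.61 %

The divider's output (Thévenin) resistance is R_A‖R_B = 1.138 kΩ.
Fractional drop under load = R_th/(R_th + R_L) = 1.138 / (1.138 + 10.7) = 0.09613.
So the output falls by 9.61 %.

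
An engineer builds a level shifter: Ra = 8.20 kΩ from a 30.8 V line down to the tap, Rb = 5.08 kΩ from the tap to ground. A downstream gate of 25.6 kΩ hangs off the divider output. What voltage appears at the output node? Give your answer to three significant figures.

The load sits in parallel with Rb: Rb‖R_L = (5.08 × 25.6) / (5.08 + 25.6) = 4.239 kΩ.
V_out = 30.8 × 4.239 / (8.20 + 4.239) = 30.8 × 4.239/12.44 = 10.5 V.

V_out ≈ 10.5 V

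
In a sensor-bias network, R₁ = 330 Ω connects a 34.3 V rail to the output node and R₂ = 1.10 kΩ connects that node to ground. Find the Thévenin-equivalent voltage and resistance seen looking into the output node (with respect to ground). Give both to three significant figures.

V_th = 26.4 V, R_th = 254 Ω

V_th is the open-circuit tap voltage: 34.3 × 1100/(330 + 1100) = 26.4 V.
With the supply zeroed, R₁ and R₂ appear in parallel from the tap: R_th = R₁‖R₂ = (330 × 1100)/1430 = 254 Ω.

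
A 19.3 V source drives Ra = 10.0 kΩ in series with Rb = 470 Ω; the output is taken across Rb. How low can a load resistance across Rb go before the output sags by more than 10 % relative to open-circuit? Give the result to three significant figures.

R_L(min) ≈ 4.04 kΩ

Output resistance R_th = Ra‖Rb = (10000 × 470)/10470 = 448.9 Ω.
The fractional drop is R_th/(R_th + R_L); requiring this ≤ 0.100 gives R_L ≥ R_th(1/0.100 − 1) = 448.9 × 9.000 = 4.04 kΩ.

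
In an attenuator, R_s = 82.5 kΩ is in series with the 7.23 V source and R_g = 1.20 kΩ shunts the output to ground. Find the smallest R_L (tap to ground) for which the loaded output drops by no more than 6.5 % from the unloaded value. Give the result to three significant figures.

Output resistance R_th = R_s‖R_g = (82.5 × 1.20)/83.70 = 1.183 kΩ.
The fractional drop is R_th/(R_th + R_L); requiring this ≤ 0.0650 gives R_L ≥ R_th(1/0.0650 − 1) = 1.183 × 14.38 = 17.0 kΩ.

R_L(min) ≈ 17.0 kΩ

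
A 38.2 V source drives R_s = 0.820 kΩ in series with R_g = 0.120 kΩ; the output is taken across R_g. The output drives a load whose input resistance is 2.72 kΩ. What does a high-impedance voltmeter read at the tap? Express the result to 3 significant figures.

The load sits in parallel with R_g: R_g‖R_L = (120 × 2720) / (120 + 2720) = 114.9 Ω.
V_out = 38.2 × 114.9 / (820 + 114.9) = 38.2 × 114.9/934.9 = 4.70 V.

V_out ≈ 4.70 V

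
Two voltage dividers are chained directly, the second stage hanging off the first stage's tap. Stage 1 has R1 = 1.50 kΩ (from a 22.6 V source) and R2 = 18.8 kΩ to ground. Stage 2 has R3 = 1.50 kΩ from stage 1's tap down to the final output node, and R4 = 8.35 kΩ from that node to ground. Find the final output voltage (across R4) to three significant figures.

V_out ≈ 15.5 V

Stage 2 presents R3+R4 = 9.850 kΩ as a load on stage 1's tap.
Stage 1's lower leg becomes R2‖(R3+R4) = 6.464 kΩ, so V_mid = 22.6 × 6.464/7.964 = 18.34 V.
Stage 2 is itself unloaded: V_out = V_mid × R4/(R3+R4) = 18.34 × 8.35/9.850 = 15.5 V.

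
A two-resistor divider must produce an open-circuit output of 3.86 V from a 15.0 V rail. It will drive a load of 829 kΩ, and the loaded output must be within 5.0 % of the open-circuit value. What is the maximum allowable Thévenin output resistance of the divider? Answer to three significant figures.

Loading drop = R_th/(R_th + R_L) ≤ 0.0500, so R_th ≤ R_L · ε/(1−ε) = 829 kΩ × 0.0500/0.9500 = 43.6 kΩ.

R_th ≤ 43.6 kΩ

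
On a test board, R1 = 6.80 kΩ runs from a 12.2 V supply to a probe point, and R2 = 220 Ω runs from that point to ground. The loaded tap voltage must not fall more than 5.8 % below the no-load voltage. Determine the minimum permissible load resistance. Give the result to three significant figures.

R_L(min) ≈ 3.46 kΩ

Output resistance R_th = R1‖R2 = (6800 × 220)/7020 = 213.1 Ω.
The fractional drop is R_th/(R_th + R_L); requiring this ≤ 0.0580 gives R_L ≥ R_th(1/0.0580 − 1) = 213.1 × 16.24 = 3.46 kΩ.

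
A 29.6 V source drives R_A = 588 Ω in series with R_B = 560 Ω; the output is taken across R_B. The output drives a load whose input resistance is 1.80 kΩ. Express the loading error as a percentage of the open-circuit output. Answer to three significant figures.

Unloaded V = 29.6 × 560/1148 = 14.439 V.
Loaded: R_B‖R_L = 427.1 Ω, giving V = 29.6 × 427.1/1015 = 12.454 V.
Drop = (14.439 − 12.454) / 14.439 = 13.7 %.

13.7 %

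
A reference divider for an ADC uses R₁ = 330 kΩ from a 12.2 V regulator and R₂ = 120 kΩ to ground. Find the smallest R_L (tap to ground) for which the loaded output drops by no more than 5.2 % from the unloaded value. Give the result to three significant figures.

Output resistance R_th = R₁‖R₂ = (330 × 120)/450.0 = 88.00 kΩ.
The fractional drop is R_th/(R_th + R_L); requiring this ≤ 0.0520 gives R_L ≥ R_th(1/0.0520 − 1) = 88.00 × 18.23 = 1.60 MΩ.

R_L(min) ≈ 1.60 MΩ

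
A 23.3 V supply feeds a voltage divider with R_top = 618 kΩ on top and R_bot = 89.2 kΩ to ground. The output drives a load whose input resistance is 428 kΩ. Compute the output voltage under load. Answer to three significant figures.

The load sits in parallel with R_bot: R_bot‖R_L = (89.2 × 428) / (89.2 + 428) = 73.82 kΩ.
V_out = 23.3 × 73.82 / (618 + 73.82) = 23.3 × 73.82/691.8 = 2.49 V.

V_out ≈ 2.49 V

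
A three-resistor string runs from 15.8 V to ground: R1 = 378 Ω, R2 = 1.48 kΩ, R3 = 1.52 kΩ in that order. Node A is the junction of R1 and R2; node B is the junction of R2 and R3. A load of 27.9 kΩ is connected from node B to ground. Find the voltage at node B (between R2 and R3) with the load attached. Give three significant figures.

At node B, R3 is in parallel with the load: R3‖R_L = 1441 Ω.
Below node A the resistance is R2 + (R3‖R_L) = 2921 Ω, so V_A = 15.8 × 2921/3299 = 13.99 V.
Then V_B = V_A × (R3‖R_L)/(R2 + R3‖R_L) = 13.99 × 1441/2921 = 6.90 V.

V ≈ 6.90 V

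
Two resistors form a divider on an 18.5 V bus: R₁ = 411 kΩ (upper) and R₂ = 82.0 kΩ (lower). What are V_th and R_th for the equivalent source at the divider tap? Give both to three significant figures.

V_th is the open-circuit tap voltage: 18.5 × 82.0/(411 + 82.0) = 3.08 V.
With the supply zeroed, R₁ and R₂ appear in parallel from the tap: R_th = R₁‖R₂ = (411 × 82.0)/493.0 = 68.4 kΩ.

V_th = 3.08 V, R_th = 68.4 kΩ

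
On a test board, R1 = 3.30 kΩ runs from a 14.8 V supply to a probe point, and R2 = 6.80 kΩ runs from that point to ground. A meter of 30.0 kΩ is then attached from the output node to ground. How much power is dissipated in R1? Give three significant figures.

P ≈ 9.24 mW

Total resistance from the source is R1 + (R2‖R_L) = 8.843 kΩ, so I = 14.8/8.843 kΩ = 1.674 mA.
P = I²·R1 = (1.674 mA)² × 3.30 kΩ = 9.24 mW.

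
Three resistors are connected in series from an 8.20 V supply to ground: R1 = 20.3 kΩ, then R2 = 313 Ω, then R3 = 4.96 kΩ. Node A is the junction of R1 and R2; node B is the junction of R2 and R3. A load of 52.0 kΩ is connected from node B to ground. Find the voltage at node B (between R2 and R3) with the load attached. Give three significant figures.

At node B, R3 is in parallel with the load: R3‖R_L = 4528 Ω.
Below node A the resistance is R2 + (R3‖R_L) = 4841 Ω, so V_A = 8.20 × 4841/25140 = 1.579 V.
Then V_B = V_A × (R3‖R_L)/(R2 + R3‖R_L) = 1.579 × 4528/4841 = 1.48 V.

V ≈ 1.48 V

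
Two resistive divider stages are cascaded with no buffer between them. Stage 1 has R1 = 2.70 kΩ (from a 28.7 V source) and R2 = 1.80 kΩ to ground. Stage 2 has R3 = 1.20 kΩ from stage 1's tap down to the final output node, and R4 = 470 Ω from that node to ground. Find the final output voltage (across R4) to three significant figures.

V_out ≈ 1.96 V

Stage 2 presents R3+R4 = 1670 Ω as a load on stage 1's tap.
Stage 1's lower leg becomes R2‖(R3+R4) = 866.3 Ω, so V_mid = 28.7 × 866.3/3566 = 6.971 V.
Stage 2 is itself unloaded: V_out = V_mid × R4/(R3+R4) = 6.971 × 470/1670 = 1.96 V.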